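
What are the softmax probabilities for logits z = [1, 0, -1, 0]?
p = [0.5344, 0.1966, 0.0723, 0.1966]

exp(z) = [2.718, 1, 0.3679, 1]
Sum = 5.086
p = [0.5344, 0.1966, 0.0723, 0.1966]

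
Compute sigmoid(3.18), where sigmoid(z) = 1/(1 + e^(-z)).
0.9601

sigmoid(3.18) = 1/(1 + e^(-3.18)) = 1/(1 + 0.04159) = 0.9601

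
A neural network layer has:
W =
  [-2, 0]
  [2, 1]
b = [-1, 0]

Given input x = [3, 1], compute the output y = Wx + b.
y = [-7, 7]

Wx = [-2×3 + 0×1, 2×3 + 1×1]
   = [-6, 7]
y = Wx + b = [-6 + -1, 7 + 0] = [-7, 7]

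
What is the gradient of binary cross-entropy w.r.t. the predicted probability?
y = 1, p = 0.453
∂L/∂p = -2.208

∂L/∂p = -y/p + (1-y)/(1-p) = -1/0.453 + 0 = -2.208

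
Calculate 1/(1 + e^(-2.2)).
0.9002

sigmoid(2.2) = 1/(1 + e^(-2.2)) = 1/(1 + 0.1108) = 0.9002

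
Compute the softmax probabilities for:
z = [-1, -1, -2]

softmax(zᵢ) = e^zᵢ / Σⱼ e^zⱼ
p = [0.4223, 0.4223, 0.1554]

exp(z) = [0.3679, 0.3679, 0.1353]
Sum = 0.8711
p = [0.4223, 0.4223, 0.1554]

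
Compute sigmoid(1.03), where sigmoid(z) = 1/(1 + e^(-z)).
0.7369

sigmoid(1.03) = 1/(1 + e^(-1.03)) = 1/(1 + 0.357) = 0.7369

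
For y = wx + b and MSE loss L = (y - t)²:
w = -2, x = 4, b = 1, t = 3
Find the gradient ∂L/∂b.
∂L/∂b = -20

y = wx + b = (-2)(4) + 1 = -7
∂L/∂y = 2(y - t) = 2(-7 - 3) = -20
∂y/∂b = 1
∂L/∂b = ∂L/∂y · ∂y/∂b = -20 × 1 = -20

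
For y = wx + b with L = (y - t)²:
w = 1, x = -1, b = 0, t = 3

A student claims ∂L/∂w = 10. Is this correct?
Incorrect

y = (1)(-1) + 0 = -1
∂L/∂y = 2(y - t) = 2(-1 - 3) = -8
∂y/∂w = x = -1
∂L/∂w = -8 × -1 = 8

Claimed value: 10
Incorrect: The correct gradient is 8.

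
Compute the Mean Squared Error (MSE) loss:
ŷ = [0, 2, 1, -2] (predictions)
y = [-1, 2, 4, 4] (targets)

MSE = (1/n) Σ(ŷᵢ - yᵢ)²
MSE = 11.5

MSE = (1/4)((0--1)² + (2-2)² + (1-4)² + (-2-4)²) = (1/4)(1 + 0 + 9 + 36) = 11.5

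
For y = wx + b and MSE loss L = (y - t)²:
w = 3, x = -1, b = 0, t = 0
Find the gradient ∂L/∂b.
∂L/∂b = -6

y = wx + b = (3)(-1) + 0 = -3
∂L/∂y = 2(y - t) = 2(-3 - 0) = -6
∂y/∂b = 1
∂L/∂b = ∂L/∂y · ∂y/∂b = -6 × 1 = -6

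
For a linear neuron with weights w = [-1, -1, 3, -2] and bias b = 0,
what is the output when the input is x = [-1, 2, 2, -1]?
y = 7

y = (-1)(-1) + (-1)(2) + (3)(2) + (-2)(-1) + 0 = 7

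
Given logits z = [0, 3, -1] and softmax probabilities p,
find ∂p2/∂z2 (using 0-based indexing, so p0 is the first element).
∂p2/∂z2 = 0.01685

p = softmax(z) = [0.04661, 0.9362, 0.01715]
p2 = 0.01715

∂p2/∂z2 = p2(1 - p2) = 0.01715 × (1 - 0.01715) = 0.01685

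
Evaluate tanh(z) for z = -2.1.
-0.9705

tanh(-2.1) = (e^(-2.1) - e^(2.1))/(e^(-2.1) + e^(2.1)) = -0.9705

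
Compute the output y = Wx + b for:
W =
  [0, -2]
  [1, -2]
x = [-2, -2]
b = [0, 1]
y = [4, 3]

Wx = [0×-2 + -2×-2, 1×-2 + -2×-2]
   = [4, 2]
y = Wx + b = [4 + 0, 2 + 1] = [4, 3]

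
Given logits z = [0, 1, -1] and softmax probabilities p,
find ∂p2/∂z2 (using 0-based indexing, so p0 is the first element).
∂p2/∂z2 = 0.08193

p = softmax(z) = [0.2447, 0.6652, 0.09003]
p2 = 0.09003

∂p2/∂z2 = p2(1 - p2) = 0.09003 × (1 - 0.09003) = 0.08193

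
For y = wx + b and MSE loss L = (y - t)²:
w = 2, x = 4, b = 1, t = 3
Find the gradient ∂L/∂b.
∂L/∂b = 12

y = wx + b = (2)(4) + 1 = 9
∂L/∂y = 2(y - t) = 2(9 - 3) = 12
∂y/∂b = 1
∂L/∂b = ∂L/∂y · ∂y/∂b = 12 × 1 = 12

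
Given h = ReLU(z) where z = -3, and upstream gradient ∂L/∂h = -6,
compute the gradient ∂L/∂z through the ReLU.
∂L/∂z = 0

h = ReLU(-3) = 0
Since z < 0: ∂h/∂z = 0
∂L/∂z = ∂L/∂h · ∂h/∂z = -6 × 0 = 0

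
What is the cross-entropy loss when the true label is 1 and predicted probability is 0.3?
L = 1.204

L = -1·log(0.3) - 0·log(0.7) = -log(0.3) = 1.204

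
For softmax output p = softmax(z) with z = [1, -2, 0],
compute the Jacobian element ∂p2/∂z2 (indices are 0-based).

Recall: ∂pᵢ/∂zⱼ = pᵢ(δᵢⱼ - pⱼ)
∂p2/∂z2 = 0.1922

p = softmax(z) = [0.7054, 0.03512, 0.2595]
p2 = 0.2595

∂p2/∂z2 = p2(1 - p2) = 0.2595 × (1 - 0.2595) = 0.1922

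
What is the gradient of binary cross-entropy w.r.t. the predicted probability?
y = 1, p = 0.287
∂L/∂p = -3.484

∂L/∂p = -y/p + (1-y)/(1-p) = -1/0.287 + 0 = -3.484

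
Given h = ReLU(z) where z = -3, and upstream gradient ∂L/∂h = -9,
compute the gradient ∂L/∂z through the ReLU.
∂L/∂z = 0

h = ReLU(-3) = 0
Since z < 0: ∂h/∂z = 0
∂L/∂z = ∂L/∂h · ∂h/∂z = -9 × 0 = 0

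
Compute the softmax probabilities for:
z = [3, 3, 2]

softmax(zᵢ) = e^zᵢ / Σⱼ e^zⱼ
p = [0.4223, 0.4223, 0.1554]

exp(z) = [20.09, 20.09, 7.389]
Sum = 47.56
p = [0.4223, 0.4223, 0.1554]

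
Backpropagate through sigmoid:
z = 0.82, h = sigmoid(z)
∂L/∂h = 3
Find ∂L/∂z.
∂L/∂z = 0.6368

σ(0.82) = 0.6942
σ'(0.82) = σ(0.82)(1 - σ(0.82)) = 0.6942 × 0.3058 = 0.2123
∂L/∂z = ∂L/∂h · σ'(z) = 3 × 0.2123 = 0.6368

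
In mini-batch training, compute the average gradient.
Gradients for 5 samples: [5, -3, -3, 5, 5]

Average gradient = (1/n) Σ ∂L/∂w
Average gradient = 1.8

Average = (1/5)(5 + -3 + -3 + 5 + 5) = 9/5 = 1.8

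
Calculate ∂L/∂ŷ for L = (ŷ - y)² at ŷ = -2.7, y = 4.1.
∂L/∂ŷ = -13.6

∂L/∂ŷ = 2(ŷ - y) = 2(-2.7 - 4.1) = 2(-6.8) = -13.6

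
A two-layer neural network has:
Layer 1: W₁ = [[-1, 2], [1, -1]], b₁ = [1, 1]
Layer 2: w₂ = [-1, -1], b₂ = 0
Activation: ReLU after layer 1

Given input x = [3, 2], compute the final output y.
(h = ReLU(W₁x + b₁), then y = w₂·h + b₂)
y = -4

Layer 1 pre-activation: z₁ = [2, 2]
After ReLU: h = [2, 2]
Layer 2 output: y = -1×2 + -1×2 + 0 = -4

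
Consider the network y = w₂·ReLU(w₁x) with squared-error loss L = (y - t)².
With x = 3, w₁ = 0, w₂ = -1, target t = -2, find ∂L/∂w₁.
∂L/∂w₁ = 0

Forward pass:
z = w₁x = 0×3 = 0
h = ReLU(0) = 0
y = w₂h = -1×0 = 0

Backward pass:
∂L/∂y = 2(y - t) = 2(0 - -2) = 4
∂y/∂h = w₂ = -1
∂h/∂z = 0 (ReLU derivative)
∂z/∂w₁ = x = 3

∂L/∂w₁ = 4 × -1 × 0 × 3 = 0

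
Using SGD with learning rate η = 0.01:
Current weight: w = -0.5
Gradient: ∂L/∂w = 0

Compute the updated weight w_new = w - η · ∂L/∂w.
w_new = -0.5

w_new = w - η·∂L/∂w = -0.5 - 0.01×(0) = -0.5 - (0) = -0.5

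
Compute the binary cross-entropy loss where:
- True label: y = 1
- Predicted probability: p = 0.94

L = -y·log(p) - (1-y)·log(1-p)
L = 0.06188

L = -1·log(0.94) - 0·log(0.06) = -log(0.94) = 0.06188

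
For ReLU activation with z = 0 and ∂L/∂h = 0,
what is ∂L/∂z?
∂L/∂z = 0

h = ReLU(0) = 0
At z = 0: ∂h/∂z = 0 (by convention)
∂L/∂z = ∂L/∂h · ∂h/∂z = 0 × 0 = 0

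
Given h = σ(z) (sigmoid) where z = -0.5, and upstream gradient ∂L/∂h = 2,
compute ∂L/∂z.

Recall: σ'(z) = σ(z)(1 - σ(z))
∂L/∂z = 0.47

σ(-0.5) = 0.3775
σ'(-0.5) = σ(-0.5)(1 - σ(-0.5)) = 0.3775 × 0.6225 = 0.235
∂L/∂z = ∂L/∂h · σ'(z) = 2 × 0.235 = 0.47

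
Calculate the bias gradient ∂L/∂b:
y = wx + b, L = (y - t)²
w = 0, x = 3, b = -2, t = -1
∂L/∂b = -2

y = wx + b = (0)(3) + -2 = -2
∂L/∂y = 2(y - t) = 2(-2 - -1) = -2
∂y/∂b = 1
∂L/∂b = ∂L/∂y · ∂y/∂b = -2 × 1 = -2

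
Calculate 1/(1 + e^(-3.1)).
0.9569

sigmoid(3.1) = 1/(1 + e^(-3.1)) = 1/(1 + 0.04505) = 0.9569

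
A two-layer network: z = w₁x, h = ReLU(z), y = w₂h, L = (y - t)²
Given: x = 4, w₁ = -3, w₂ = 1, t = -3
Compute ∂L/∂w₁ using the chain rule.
∂L/∂w₁ = 0

Forward pass:
z = w₁x = -3×4 = -12
h = ReLU(-12) = 0
y = w₂h = 1×0 = 0

Backward pass:
∂L/∂y = 2(y - t) = 2(0 - -3) = 6
∂y/∂h = w₂ = 1
∂h/∂z = 0 (ReLU derivative)
∂z/∂w₁ = x = 4

∂L/∂w₁ = 6 × 1 × 0 × 4 = 0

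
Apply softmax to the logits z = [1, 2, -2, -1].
p = [0.2562, 0.6964, 0.0128, 0.0347]

exp(z) = [2.718, 7.389, 0.1353, 0.3679]
Sum = 10.61
p = [0.2562, 0.6964, 0.0128, 0.0347]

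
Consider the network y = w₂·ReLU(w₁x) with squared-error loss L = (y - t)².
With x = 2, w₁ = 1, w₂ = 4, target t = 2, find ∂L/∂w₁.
∂L/∂w₁ = 96

Forward pass:
z = w₁x = 1×2 = 2
h = ReLU(2) = 2
y = w₂h = 4×2 = 8

Backward pass:
∂L/∂y = 2(y - t) = 2(8 - 2) = 12
∂y/∂h = w₂ = 4
∂h/∂z = 1 (ReLU derivative)
∂z/∂w₁ = x = 2

∂L/∂w₁ = 12 × 4 × 1 × 2 = 96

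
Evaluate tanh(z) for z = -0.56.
-0.508

tanh(-0.56) = (e^(-0.56) - e^(0.56))/(e^(-0.56) + e^(0.56)) = -0.508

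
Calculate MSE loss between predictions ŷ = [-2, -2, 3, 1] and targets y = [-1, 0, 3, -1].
MSE = 2.25

MSE = (1/4)((-2--1)² + (-2-0)² + (3-3)² + (1--1)²) = (1/4)(1 + 4 + 0 + 4) = 2.25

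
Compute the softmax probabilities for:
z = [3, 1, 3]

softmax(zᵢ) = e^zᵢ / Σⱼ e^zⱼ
p = [0.4683, 0.0634, 0.4683]

exp(z) = [20.09, 2.718, 20.09]
Sum = 42.89
p = [0.4683, 0.0634, 0.4683]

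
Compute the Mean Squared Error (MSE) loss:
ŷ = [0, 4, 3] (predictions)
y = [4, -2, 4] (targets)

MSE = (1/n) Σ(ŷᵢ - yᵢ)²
MSE = 17.67

MSE = (1/3)((0-4)² + (4--2)² + (3-4)²) = (1/3)(16 + 36 + 1) = 17.67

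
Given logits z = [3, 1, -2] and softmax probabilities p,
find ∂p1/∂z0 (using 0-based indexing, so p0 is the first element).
∂p1/∂z0 = -0.1038

p = softmax(z) = [0.8756, 0.1185, 0.0059]
p1 = 0.1185, p0 = 0.8756

∂p1/∂z0 = -p1 × p0 = -0.1185 × 0.8756 = -0.1038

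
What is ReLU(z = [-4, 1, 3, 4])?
h = [0, 1, 3, 4]

ReLU applied element-wise: max(0,-4)=0, max(0,1)=1, max(0,3)=3, max(0,4)=4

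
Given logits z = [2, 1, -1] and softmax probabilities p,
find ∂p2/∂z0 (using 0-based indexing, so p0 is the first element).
∂p2/∂z0 = -0.02477

p = softmax(z) = [0.7054, 0.2595, 0.03512]
p2 = 0.03512, p0 = 0.7054

∂p2/∂z0 = -p2 × p0 = -0.03512 × 0.7054 = -0.02477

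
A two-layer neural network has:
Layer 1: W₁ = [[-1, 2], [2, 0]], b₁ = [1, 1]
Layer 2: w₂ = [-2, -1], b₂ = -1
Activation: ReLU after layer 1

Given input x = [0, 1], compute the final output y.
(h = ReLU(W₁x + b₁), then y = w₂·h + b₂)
y = -8

Layer 1 pre-activation: z₁ = [3, 1]
After ReLU: h = [3, 1]
Layer 2 output: y = -2×3 + -1×1 + -1 = -8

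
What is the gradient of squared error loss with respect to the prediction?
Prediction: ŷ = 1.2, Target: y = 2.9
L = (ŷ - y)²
∂L/∂ŷ = -3.4

∂L/∂ŷ = 2(ŷ - y) = 2(1.2 - 2.9) = 2(-1.7) = -3.4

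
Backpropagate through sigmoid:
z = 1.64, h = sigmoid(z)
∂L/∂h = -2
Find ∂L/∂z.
∂L/∂z = -0.2721

σ(1.64) = 0.8375
σ'(1.64) = σ(1.64)(1 - σ(1.64)) = 0.8375 × 0.1625 = 0.1361
∂L/∂z = ∂L/∂h · σ'(z) = -2 × 0.1361 = -0.2721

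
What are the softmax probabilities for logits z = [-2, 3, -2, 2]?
p = [0.0049, 0.7239, 0.0049, 0.2663]

exp(z) = [0.1353, 20.09, 0.1353, 7.389]
Sum = 27.75
p = [0.0049, 0.7239, 0.0049, 0.2663]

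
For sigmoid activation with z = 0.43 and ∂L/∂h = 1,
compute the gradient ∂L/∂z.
∂L/∂z = 0.2388

σ(0.43) = 0.6059
σ'(0.43) = σ(0.43)(1 - σ(0.43)) = 0.6059 × 0.3941 = 0.2388
∂L/∂z = ∂L/∂h · σ'(z) = 1 × 0.2388 = 0.2388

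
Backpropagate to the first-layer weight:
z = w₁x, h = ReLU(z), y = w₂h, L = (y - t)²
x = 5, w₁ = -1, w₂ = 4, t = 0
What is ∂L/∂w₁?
∂L/∂w₁ = 0

Forward pass:
z = w₁x = -1×5 = -5
h = ReLU(-5) = 0
y = w₂h = 4×0 = 0

Backward pass:
∂L/∂y = 2(y - t) = 2(0 - 0) = 0
∂y/∂h = w₂ = 4
∂h/∂z = 0 (ReLU derivative)
∂z/∂w₁ = x = 5

∂L/∂w₁ = 0 × 4 × 0 × 5 = 0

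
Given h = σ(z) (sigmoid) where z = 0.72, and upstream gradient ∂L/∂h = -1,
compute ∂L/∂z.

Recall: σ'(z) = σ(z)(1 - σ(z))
∂L/∂z = -0.2202

σ(0.72) = 0.6726
σ'(0.72) = σ(0.72)(1 - σ(0.72)) = 0.6726 × 0.3274 = 0.2202
∂L/∂z = ∂L/∂h · σ'(z) = -1 × 0.2202 = -0.2202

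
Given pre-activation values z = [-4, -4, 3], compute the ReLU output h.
h = [0, 0, 3]

ReLU applied element-wise: max(0,-4)=0, max(0,-4)=0, max(0,3)=3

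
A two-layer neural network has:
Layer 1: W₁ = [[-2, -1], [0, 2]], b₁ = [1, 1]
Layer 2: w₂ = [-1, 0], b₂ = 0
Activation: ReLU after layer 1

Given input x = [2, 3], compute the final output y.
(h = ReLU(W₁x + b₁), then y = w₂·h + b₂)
y = 0

Layer 1 pre-activation: z₁ = [-6, 7]
After ReLU: h = [0, 7]
Layer 2 output: y = -1×0 + 0×7 + 0 = 0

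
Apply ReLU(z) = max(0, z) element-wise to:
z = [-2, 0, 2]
h = [0, 0, 2]

ReLU applied element-wise: max(0,-2)=0, max(0,0)=0, max(0,2)=2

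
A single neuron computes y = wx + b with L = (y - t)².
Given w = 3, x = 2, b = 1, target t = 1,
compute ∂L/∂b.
∂L/∂b = 12

y = wx + b = (3)(2) + 1 = 7
∂L/∂y = 2(y - t) = 2(7 - 1) = 12
∂y/∂b = 1
∂L/∂b = ∂L/∂y · ∂y/∂b = 12 × 1 = 12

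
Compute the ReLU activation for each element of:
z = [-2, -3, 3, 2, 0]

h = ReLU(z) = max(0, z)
h = [0, 0, 3, 2, 0]

ReLU applied element-wise: max(0,-2)=0, max(0,-3)=0, max(0,3)=3, max(0,2)=2, max(0,0)=0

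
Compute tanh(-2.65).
-0.9901

tanh(-2.65) = (e^(-2.65) - e^(2.65))/(e^(-2.65) + e^(2.65)) = -0.9901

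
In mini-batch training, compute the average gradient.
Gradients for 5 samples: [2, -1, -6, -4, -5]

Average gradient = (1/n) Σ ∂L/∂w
Average gradient = -2.8

Average = (1/5)(2 + -1 + -6 + -4 + -5) = -14/5 = -2.8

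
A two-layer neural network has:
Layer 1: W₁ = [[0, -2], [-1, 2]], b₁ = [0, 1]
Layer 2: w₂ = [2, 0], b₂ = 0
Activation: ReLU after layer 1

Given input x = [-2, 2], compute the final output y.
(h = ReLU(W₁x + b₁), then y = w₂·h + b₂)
y = 0

Layer 1 pre-activation: z₁ = [-4, 7]
After ReLU: h = [0, 7]
Layer 2 output: y = 2×0 + 0×7 + 0 = 0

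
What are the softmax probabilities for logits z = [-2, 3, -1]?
p = [0.0066, 0.9756, 0.0179]

exp(z) = [0.1353, 20.09, 0.3679]
Sum = 20.59
p = [0.0066, 0.9756, 0.0179]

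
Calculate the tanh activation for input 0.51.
0.4699

tanh(0.51) = (e^(0.51) - e^(-0.51))/(e^(0.51) + e^(-0.51)) = 0.4699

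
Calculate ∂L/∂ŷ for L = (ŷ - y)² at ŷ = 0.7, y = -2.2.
∂L/∂ŷ = 5.8

∂L/∂ŷ = 2(ŷ - y) = 2(0.7 - -2.2) = 2(2.9) = 5.8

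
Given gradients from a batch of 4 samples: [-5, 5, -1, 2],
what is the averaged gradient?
Average gradient = 0.25

Average = (1/4)(-5 + 5 + -1 + 2) = 1/4 = 0.25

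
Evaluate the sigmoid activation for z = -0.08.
0.48

sigmoid(-0.08) = 1/(1 + e^(0.08)) = 1/(1 + 1.083) = 0.48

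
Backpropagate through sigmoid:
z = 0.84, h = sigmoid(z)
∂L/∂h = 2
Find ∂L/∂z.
∂L/∂z = 0.4212

σ(0.84) = 0.6985
σ'(0.84) = σ(0.84)(1 - σ(0.84)) = 0.6985 × 0.3015 = 0.2106
∂L/∂z = ∂L/∂h · σ'(z) = 2 × 0.2106 = 0.4212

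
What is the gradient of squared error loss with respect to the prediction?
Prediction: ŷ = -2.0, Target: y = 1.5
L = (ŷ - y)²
∂L/∂ŷ = -7.0

∂L/∂ŷ = 2(ŷ - y) = 2(-2.0 - 1.5) = 2(-3.5) = -7.0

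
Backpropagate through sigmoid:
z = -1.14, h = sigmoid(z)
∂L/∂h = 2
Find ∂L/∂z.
∂L/∂z = 0.3672

σ(-1.14) = 0.2423
σ'(-1.14) = σ(-1.14)(1 - σ(-1.14)) = 0.2423 × 0.7577 = 0.1836
∂L/∂z = ∂L/∂h · σ'(z) = 2 × 0.1836 = 0.3672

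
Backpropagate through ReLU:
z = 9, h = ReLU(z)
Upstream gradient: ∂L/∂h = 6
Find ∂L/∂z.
∂L/∂z = 6

h = ReLU(9) = 9
Since z > 0: ∂h/∂z = 1
∂L/∂z = ∂L/∂h · ∂h/∂z = 6 × 1 = 6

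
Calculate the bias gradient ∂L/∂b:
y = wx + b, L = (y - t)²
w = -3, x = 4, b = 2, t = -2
∂L/∂b = -16

y = wx + b = (-3)(4) + 2 = -10
∂L/∂y = 2(y - t) = 2(-10 - -2) = -16
∂y/∂b = 1
∂L/∂b = ∂L/∂y · ∂y/∂b = -16 × 1 = -16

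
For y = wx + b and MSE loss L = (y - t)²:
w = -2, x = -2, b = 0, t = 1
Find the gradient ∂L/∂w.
∂L/∂w = -12

y = wx + b = (-2)(-2) + 0 = 4
∂L/∂y = 2(y - t) = 2(4 - 1) = 6
∂y/∂w = x = -2
∂L/∂w = ∂L/∂y · ∂y/∂w = 6 × -2 = -12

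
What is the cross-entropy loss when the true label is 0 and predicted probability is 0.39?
L = 0.4943

L = -0·log(0.39) - 1·log(0.61) = -log(0.61) = 0.4943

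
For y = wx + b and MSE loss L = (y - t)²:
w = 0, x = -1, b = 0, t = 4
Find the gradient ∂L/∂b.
∂L/∂b = -8

y = wx + b = (0)(-1) + 0 = 0
∂L/∂y = 2(y - t) = 2(0 - 4) = -8
∂y/∂b = 1
∂L/∂b = ∂L/∂y · ∂y/∂b = -8 × 1 = -8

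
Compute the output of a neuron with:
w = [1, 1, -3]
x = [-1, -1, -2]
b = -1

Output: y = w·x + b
y = 3

y = (1)(-1) + (1)(-1) + (-3)(-2) + -1 = 3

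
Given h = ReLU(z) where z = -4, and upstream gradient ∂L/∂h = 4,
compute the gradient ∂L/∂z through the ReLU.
∂L/∂z = 0

h = ReLU(-4) = 0
Since z < 0: ∂h/∂z = 0
∂L/∂z = ∂L/∂h · ∂h/∂z = 4 × 0 = 0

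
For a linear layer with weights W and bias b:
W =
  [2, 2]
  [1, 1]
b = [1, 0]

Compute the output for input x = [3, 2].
y = [11, 5]

Wx = [2×3 + 2×2, 1×3 + 1×2]
   = [10, 5]
y = Wx + b = [10 + 1, 5 + 0] = [11, 5]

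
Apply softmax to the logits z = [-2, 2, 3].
p = [0.0049, 0.2676, 0.7275]

exp(z) = [0.1353, 7.389, 20.09]
Sum = 27.61
p = [0.0049, 0.2676, 0.7275]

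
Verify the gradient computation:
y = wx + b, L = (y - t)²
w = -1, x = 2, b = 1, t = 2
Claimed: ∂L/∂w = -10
Incorrect

y = (-1)(2) + 1 = -1
∂L/∂y = 2(y - t) = 2(-1 - 2) = -6
∂y/∂w = x = 2
∂L/∂w = -6 × 2 = -12

Claimed value: -10
Incorrect: The correct gradient is -12.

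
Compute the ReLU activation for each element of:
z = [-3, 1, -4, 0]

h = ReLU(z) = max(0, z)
h = [0, 1, 0, 0]

ReLU applied element-wise: max(0,-3)=0, max(0,1)=1, max(0,-4)=0, max(0,0)=0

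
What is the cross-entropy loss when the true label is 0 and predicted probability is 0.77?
L = 1.47

L = -0·log(0.77) - 1·log(0.23) = -log(0.23) = 1.47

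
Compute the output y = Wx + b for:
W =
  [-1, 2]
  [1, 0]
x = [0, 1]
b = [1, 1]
y = [3, 1]

Wx = [-1×0 + 2×1, 1×0 + 0×1]
   = [2, 0]
y = Wx + b = [2 + 1, 0 + 1] = [3, 1]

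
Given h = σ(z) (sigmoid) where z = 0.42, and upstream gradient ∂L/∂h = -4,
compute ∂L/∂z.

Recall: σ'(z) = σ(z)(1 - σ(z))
∂L/∂z = -0.9572

σ(0.42) = 0.6035
σ'(0.42) = σ(0.42)(1 - σ(0.42)) = 0.6035 × 0.3965 = 0.2393
∂L/∂z = ∂L/∂h · σ'(z) = -4 × 0.2393 = -0.9572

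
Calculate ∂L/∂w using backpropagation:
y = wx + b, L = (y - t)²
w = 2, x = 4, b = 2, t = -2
∂L/∂w = 96

y = wx + b = (2)(4) + 2 = 10
∂L/∂y = 2(y - t) = 2(10 - -2) = 24
∂y/∂w = x = 4
∂L/∂w = ∂L/∂y · ∂y/∂w = 24 × 4 = 96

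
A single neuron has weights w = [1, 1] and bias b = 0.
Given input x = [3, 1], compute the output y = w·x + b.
y = 4

y = (1)(3) + (1)(1) + 0 = 4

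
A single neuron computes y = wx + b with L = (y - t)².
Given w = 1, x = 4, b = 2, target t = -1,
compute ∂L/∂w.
∂L/∂w = 56

y = wx + b = (1)(4) + 2 = 6
∂L/∂y = 2(y - t) = 2(6 - -1) = 14
∂y/∂w = x = 4
∂L/∂w = ∂L/∂y · ∂y/∂w = 14 × 4 = 56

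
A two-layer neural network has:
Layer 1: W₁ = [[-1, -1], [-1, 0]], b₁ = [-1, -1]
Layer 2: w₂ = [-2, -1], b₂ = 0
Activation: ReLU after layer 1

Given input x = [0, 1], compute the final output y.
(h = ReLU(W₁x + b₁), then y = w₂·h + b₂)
y = 0

Layer 1 pre-activation: z₁ = [-2, -1]
After ReLU: h = [0, 0]
Layer 2 output: y = -2×0 + -1×0 + 0 = 0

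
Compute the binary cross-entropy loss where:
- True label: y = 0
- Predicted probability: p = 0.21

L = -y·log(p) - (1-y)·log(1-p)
L = 0.2357

L = -0·log(0.21) - 1·log(0.79) = -log(0.79) = 0.2357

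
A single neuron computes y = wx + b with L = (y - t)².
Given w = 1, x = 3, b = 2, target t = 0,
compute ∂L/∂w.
∂L/∂w = 30

y = wx + b = (1)(3) + 2 = 5
∂L/∂y = 2(y - t) = 2(5 - 0) = 10
∂y/∂w = x = 3
∂L/∂w = ∂L/∂y · ∂y/∂w = 10 × 3 = 30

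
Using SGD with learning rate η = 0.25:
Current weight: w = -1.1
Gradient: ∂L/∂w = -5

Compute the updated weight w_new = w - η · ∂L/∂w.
w_new = 0.15

w_new = w - η·∂L/∂w = -1.1 - 0.25×(-5) = -1.1 - (-1.25) = 0.15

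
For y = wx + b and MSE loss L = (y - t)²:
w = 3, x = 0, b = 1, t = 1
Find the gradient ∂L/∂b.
∂L/∂b = 0

y = wx + b = (3)(0) + 1 = 1
∂L/∂y = 2(y - t) = 2(1 - 1) = 0
∂y/∂b = 1
∂L/∂b = ∂L/∂y · ∂y/∂b = 0 × 1 = 0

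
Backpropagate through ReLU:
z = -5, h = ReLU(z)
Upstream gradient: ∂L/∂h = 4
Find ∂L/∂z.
∂L/∂z = 0

h = ReLU(-5) = 0
Since z < 0: ∂h/∂z = 0
∂L/∂z = ∂L/∂h · ∂h/∂z = 4 × 0 = 0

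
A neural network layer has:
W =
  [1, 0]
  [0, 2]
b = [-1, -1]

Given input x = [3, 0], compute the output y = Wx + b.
y = [2, -1]

Wx = [1×3 + 0×0, 0×3 + 2×0]
   = [3, 0]
y = Wx + b = [3 + -1, 0 + -1] = [2, -1]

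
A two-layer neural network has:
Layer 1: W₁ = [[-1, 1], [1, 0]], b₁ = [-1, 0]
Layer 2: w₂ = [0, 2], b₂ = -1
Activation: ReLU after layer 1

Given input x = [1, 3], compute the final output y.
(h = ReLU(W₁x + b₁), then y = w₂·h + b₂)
y = 1

Layer 1 pre-activation: z₁ = [1, 1]
After ReLU: h = [1, 1]
Layer 2 output: y = 0×1 + 2×1 + -1 = 1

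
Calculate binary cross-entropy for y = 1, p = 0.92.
L = 0.08338

L = -1·log(0.92) - 0·log(0.08) = -log(0.92) = 0.08338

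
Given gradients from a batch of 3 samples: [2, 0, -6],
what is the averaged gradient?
Average gradient = -1.333

Average = (1/3)(2 + 0 + -6) = -4/3 = -1.333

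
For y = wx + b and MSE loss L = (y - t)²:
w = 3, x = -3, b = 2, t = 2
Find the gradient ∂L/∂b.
∂L/∂b = -18

y = wx + b = (3)(-3) + 2 = -7
∂L/∂y = 2(y - t) = 2(-7 - 2) = -18
∂y/∂b = 1
∂L/∂b = ∂L/∂y · ∂y/∂b = -18 × 1 = -18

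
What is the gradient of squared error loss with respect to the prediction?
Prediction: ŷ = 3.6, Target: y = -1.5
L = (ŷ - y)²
∂L/∂ŷ = 10.2

∂L/∂ŷ = 2(ŷ - y) = 2(3.6 - -1.5) = 2(5.1) = 10.2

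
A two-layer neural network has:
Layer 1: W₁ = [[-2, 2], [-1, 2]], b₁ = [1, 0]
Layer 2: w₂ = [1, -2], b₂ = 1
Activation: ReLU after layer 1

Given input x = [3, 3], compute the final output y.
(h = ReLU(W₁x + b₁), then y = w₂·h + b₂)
y = -4

Layer 1 pre-activation: z₁ = [1, 3]
After ReLU: h = [1, 3]
Layer 2 output: y = 1×1 + -2×3 + 1 = -4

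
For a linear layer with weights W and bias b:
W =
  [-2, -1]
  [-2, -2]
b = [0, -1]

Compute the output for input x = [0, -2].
y = [2, 3]

Wx = [-2×0 + -1×-2, -2×0 + -2×-2]
   = [2, 4]
y = Wx + b = [2 + 0, 4 + -1] = [2, 3]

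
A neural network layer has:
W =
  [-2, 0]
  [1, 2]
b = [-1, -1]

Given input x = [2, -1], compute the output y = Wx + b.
y = [-5, -1]

Wx = [-2×2 + 0×-1, 1×2 + 2×-1]
   = [-4, 0]
y = Wx + b = [-4 + -1, 0 + -1] = [-5, -1]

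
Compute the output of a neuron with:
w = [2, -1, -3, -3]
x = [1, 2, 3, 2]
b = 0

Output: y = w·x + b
y = -15

y = (2)(1) + (-1)(2) + (-3)(3) + (-3)(2) + 0 = -15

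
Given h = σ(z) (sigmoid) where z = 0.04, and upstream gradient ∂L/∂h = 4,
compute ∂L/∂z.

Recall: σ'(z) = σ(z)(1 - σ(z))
∂L/∂z = 0.9996

σ(0.04) = 0.51
σ'(0.04) = σ(0.04)(1 - σ(0.04)) = 0.51 × 0.49 = 0.2499
∂L/∂z = ∂L/∂h · σ'(z) = 4 × 0.2499 = 0.9996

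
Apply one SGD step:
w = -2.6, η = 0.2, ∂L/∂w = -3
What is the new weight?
w_new = -2

w_new = w - η·∂L/∂w = -2.6 - 0.2×(-3) = -2.6 - (-0.6) = -2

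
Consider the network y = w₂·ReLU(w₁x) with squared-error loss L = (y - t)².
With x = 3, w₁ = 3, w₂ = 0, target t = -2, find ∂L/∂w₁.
∂L/∂w₁ = 0

Forward pass:
z = w₁x = 3×3 = 9
h = ReLU(9) = 9
y = w₂h = 0×9 = 0

Backward pass:
∂L/∂y = 2(y - t) = 2(0 - -2) = 4
∂y/∂h = w₂ = 0
∂h/∂z = 1 (ReLU derivative)
∂z/∂w₁ = x = 3

∂L/∂w₁ = 4 × 0 × 1 × 3 = 0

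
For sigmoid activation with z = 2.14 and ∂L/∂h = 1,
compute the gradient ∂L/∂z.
∂L/∂z = 0.09419

σ(2.14) = 0.8947
σ'(2.14) = σ(2.14)(1 - σ(2.14)) = 0.8947 × 0.1053 = 0.09419
∂L/∂z = ∂L/∂h · σ'(z) = 1 × 0.09419 = 0.09419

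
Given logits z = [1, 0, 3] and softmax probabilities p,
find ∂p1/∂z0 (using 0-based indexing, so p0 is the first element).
∂p1/∂z0 = -0.004797

p = softmax(z) = [0.1142, 0.04201, 0.8438]
p1 = 0.04201, p0 = 0.1142

∂p1/∂z0 = -p1 × p0 = -0.04201 × 0.1142 = -0.004797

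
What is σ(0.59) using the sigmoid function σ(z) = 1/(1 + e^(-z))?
0.6434

sigmoid(0.59) = 1/(1 + e^(-0.59)) = 1/(1 + 0.5543) = 0.6434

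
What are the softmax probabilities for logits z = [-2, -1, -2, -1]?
p = [0.1345, 0.3655, 0.1345, 0.3655]

exp(z) = [0.1353, 0.3679, 0.1353, 0.3679]
Sum = 1.006
p = [0.1345, 0.3655, 0.1345, 0.3655]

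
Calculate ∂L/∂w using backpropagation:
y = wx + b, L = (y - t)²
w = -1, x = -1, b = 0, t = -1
∂L/∂w = -4

y = wx + b = (-1)(-1) + 0 = 1
∂L/∂y = 2(y - t) = 2(1 - -1) = 4
∂y/∂w = x = -1
∂L/∂w = ∂L/∂y · ∂y/∂w = 4 × -1 = -4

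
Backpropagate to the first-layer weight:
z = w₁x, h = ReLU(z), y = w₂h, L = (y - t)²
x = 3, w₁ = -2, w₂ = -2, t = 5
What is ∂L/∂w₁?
∂L/∂w₁ = 0

Forward pass:
z = w₁x = -2×3 = -6
h = ReLU(-6) = 0
y = w₂h = -2×0 = 0

Backward pass:
∂L/∂y = 2(y - t) = 2(0 - 5) = -10
∂y/∂h = w₂ = -2
∂h/∂z = 0 (ReLU derivative)
∂z/∂w₁ = x = 3

∂L/∂w₁ = -10 × -2 × 0 × 3 = 0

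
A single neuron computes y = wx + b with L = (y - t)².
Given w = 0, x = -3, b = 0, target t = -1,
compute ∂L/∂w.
∂L/∂w = -6

y = wx + b = (0)(-3) + 0 = 0
∂L/∂y = 2(y - t) = 2(0 - -1) = 2
∂y/∂w = x = -3
∂L/∂w = ∂L/∂y · ∂y/∂w = 2 × -3 = -6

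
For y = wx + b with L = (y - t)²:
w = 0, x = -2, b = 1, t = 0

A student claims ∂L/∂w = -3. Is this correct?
Incorrect

y = (0)(-2) + 1 = 1
∂L/∂y = 2(y - t) = 2(1 - 0) = 2
∂y/∂w = x = -2
∂L/∂w = 2 × -2 = -4

Claimed value: -3
Incorrect: The correct gradient is -4.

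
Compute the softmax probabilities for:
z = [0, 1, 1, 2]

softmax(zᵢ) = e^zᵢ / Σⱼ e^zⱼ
p = [0.0723, 0.1966, 0.1966, 0.5344]

exp(z) = [1, 2.718, 2.718, 7.389]
Sum = 13.83
p = [0.0723, 0.1966, 0.1966, 0.5344]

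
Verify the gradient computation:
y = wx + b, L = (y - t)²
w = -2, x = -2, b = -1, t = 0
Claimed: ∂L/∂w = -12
Correct

y = (-2)(-2) + -1 = 3
∂L/∂y = 2(y - t) = 2(3 - 0) = 6
∂y/∂w = x = -2
∂L/∂w = 6 × -2 = -12

Claimed value: -12
Correct: The correct gradient is -12.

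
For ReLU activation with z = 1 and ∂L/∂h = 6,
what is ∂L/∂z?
∂L/∂z = 6

h = ReLU(1) = 1
Since z > 0: ∂h/∂z = 1
∂L/∂z = ∂L/∂h · ∂h/∂z = 6 × 1 = 6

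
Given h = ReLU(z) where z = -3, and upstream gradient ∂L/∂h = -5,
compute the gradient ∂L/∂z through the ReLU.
∂L/∂z = 0

h = ReLU(-3) = 0
Since z < 0: ∂h/∂z = 0
∂L/∂z = ∂L/∂h · ∂h/∂z = -5 × 0 = 0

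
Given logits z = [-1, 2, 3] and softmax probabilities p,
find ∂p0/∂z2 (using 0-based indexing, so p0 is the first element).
∂p0/∂z2 = -0.009532

p = softmax(z) = [0.01321, 0.2654, 0.7214]
p0 = 0.01321, p2 = 0.7214

∂p0/∂z2 = -p0 × p2 = -0.01321 × 0.7214 = -0.009532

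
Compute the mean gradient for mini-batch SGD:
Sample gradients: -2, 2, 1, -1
Average gradient = 0

Average = (1/4)(-2 + 2 + 1 + -1) = 0/4 = 0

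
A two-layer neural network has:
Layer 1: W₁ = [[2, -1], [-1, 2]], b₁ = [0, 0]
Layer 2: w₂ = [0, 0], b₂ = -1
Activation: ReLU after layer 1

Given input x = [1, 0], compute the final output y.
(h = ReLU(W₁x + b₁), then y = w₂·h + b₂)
y = -1

Layer 1 pre-activation: z₁ = [2, -1]
After ReLU: h = [2, 0]
Layer 2 output: y = 0×2 + 0×0 + -1 = -1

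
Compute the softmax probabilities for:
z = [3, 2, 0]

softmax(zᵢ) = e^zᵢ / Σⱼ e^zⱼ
p = [0.7054, 0.2595, 0.0351]

exp(z) = [20.09, 7.389, 1]
Sum = 28.47
p = [0.7054, 0.2595, 0.0351]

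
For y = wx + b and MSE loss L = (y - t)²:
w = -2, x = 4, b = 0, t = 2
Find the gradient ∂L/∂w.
∂L/∂w = -80

y = wx + b = (-2)(4) + 0 = -8
∂L/∂y = 2(y - t) = 2(-8 - 2) = -20
∂y/∂w = x = 4
∂L/∂w = ∂L/∂y · ∂y/∂w = -20 × 4 = -80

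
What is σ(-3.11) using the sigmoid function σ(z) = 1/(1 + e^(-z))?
0.0427

sigmoid(-3.11) = 1/(1 + e^(3.11)) = 1/(1 + 22.42) = 0.0427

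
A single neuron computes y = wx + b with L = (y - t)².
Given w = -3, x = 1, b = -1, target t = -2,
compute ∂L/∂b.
∂L/∂b = -4

y = wx + b = (-3)(1) + -1 = -4
∂L/∂y = 2(y - t) = 2(-4 - -2) = -4
∂y/∂b = 1
∂L/∂b = ∂L/∂y · ∂y/∂b = -4 × 1 = -4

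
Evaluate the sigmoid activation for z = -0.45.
0.3894

sigmoid(-0.45) = 1/(1 + e^(0.45)) = 1/(1 + 1.568) = 0.3894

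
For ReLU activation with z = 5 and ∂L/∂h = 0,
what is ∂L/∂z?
∂L/∂z = 0

h = ReLU(5) = 5
Since z > 0: ∂h/∂z = 1
∂L/∂z = ∂L/∂h · ∂h/∂z = 0 × 1 = 0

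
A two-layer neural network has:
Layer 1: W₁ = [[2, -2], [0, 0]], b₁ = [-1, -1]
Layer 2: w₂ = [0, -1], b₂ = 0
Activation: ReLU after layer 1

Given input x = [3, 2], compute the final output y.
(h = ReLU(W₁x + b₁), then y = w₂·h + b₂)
y = 0

Layer 1 pre-activation: z₁ = [1, -1]
After ReLU: h = [1, 0]
Layer 2 output: y = 0×1 + -1×0 + 0 = 0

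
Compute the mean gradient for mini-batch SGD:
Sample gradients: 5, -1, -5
Average gradient = -0.3333

Average = (1/3)(5 + -1 + -5) = -1/3 = -0.3333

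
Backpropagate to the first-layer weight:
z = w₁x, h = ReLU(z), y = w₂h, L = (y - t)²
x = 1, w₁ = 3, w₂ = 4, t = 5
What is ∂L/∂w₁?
∂L/∂w₁ = 56

Forward pass:
z = w₁x = 3×1 = 3
h = ReLU(3) = 3
y = w₂h = 4×3 = 12

Backward pass:
∂L/∂y = 2(y - t) = 2(12 - 5) = 14
∂y/∂h = w₂ = 4
∂h/∂z = 1 (ReLU derivative)
∂z/∂w₁ = x = 1

∂L/∂w₁ = 14 × 4 × 1 × 1 = 56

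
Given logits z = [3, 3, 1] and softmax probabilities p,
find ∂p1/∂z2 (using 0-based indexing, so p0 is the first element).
∂p1/∂z2 = -0.02968

p = softmax(z) = [0.4683, 0.4683, 0.06338]
p1 = 0.4683, p2 = 0.06338

∂p1/∂z2 = -p1 × p2 = -0.4683 × 0.06338 = -0.02968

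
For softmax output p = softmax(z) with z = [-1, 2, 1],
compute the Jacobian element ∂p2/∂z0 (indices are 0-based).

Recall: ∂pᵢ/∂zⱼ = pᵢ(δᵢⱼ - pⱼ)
∂p2/∂z0 = -0.009113

p = softmax(z) = [0.03512, 0.7054, 0.2595]
p2 = 0.2595, p0 = 0.03512

∂p2/∂z0 = -p2 × p0 = -0.2595 × 0.03512 = -0.009113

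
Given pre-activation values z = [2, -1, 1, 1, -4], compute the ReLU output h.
h = [2, 0, 1, 1, 0]

ReLU applied element-wise: max(0,2)=2, max(0,-1)=0, max(0,1)=1, max(0,1)=1, max(0,-4)=0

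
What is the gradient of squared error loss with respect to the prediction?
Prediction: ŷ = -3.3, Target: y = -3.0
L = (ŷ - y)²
∂L/∂ŷ = -0.6

∂L/∂ŷ = 2(ŷ - y) = 2(-3.3 - -3.0) = 2(-0.3) = -0.6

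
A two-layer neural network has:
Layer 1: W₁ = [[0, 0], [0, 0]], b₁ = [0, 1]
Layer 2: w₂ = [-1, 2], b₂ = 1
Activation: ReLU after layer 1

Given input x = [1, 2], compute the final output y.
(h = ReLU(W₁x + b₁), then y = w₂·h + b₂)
y = 3

Layer 1 pre-activation: z₁ = [0, 1]
After ReLU: h = [0, 1]
Layer 2 output: y = -1×0 + 2×1 + 1 = 3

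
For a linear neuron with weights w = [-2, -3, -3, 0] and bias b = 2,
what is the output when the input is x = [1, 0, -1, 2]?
y = 3

y = (-2)(1) + (-3)(0) + (-3)(-1) + (0)(2) + 2 = 3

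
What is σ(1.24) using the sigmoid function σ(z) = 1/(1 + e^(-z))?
0.7756

sigmoid(1.24) = 1/(1 + e^(-1.24)) = 1/(1 + 0.2894) = 0.7756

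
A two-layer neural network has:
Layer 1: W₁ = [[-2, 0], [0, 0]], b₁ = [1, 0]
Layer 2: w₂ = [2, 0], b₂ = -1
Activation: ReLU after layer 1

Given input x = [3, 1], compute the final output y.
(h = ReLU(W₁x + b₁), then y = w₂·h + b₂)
y = -1

Layer 1 pre-activation: z₁ = [-5, 0]
After ReLU: h = [0, 0]
Layer 2 output: y = 2×0 + 0×0 + -1 = -1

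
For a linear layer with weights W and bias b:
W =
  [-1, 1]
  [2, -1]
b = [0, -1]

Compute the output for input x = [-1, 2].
y = [3, -5]

Wx = [-1×-1 + 1×2, 2×-1 + -1×2]
   = [3, -4]
y = Wx + b = [3 + 0, -4 + -1] = [3, -5]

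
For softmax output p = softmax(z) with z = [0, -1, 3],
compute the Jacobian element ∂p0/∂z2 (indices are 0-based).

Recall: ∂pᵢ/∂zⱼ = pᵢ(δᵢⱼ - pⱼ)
∂p0/∂z2 = -0.04364

p = softmax(z) = [0.04661, 0.01715, 0.9362]
p0 = 0.04661, p2 = 0.9362

∂p0/∂z2 = -p0 × p2 = -0.04661 × 0.9362 = -0.04364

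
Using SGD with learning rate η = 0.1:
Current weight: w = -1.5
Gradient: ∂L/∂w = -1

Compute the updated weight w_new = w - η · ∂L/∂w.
w_new = -1.4

w_new = w - η·∂L/∂w = -1.5 - 0.1×(-1) = -1.5 - (-0.1) = -1.4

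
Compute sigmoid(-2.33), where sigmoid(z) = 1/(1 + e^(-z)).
0.08867

sigmoid(-2.33) = 1/(1 + e^(2.33)) = 1/(1 + 10.28) = 0.08867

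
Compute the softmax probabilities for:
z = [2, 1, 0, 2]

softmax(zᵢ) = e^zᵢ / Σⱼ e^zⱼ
p = [0.3995, 0.147, 0.0541, 0.3995]

exp(z) = [7.389, 2.718, 1, 7.389]
Sum = 18.5
p = [0.3995, 0.147, 0.0541, 0.3995]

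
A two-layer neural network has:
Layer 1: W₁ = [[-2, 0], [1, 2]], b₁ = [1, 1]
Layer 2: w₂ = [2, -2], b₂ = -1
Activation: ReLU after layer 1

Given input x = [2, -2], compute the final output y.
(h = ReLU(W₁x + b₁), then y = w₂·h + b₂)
y = -1

Layer 1 pre-activation: z₁ = [-3, -1]
After ReLU: h = [0, 0]
Layer 2 output: y = 2×0 + -2×0 + -1 = -1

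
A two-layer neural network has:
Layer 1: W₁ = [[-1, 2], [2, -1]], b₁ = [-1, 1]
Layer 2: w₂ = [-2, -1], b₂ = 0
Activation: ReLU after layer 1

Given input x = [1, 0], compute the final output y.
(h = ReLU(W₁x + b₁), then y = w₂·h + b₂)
y = -3

Layer 1 pre-activation: z₁ = [-2, 3]
After ReLU: h = [0, 3]
Layer 2 output: y = -2×0 + -1×3 + 0 = -3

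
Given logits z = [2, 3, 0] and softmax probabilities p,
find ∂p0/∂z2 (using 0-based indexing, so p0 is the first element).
∂p0/∂z2 = -0.009113

p = softmax(z) = [0.2595, 0.7054, 0.03512]
p0 = 0.2595, p2 = 0.03512

∂p0/∂z2 = -p0 × p2 = -0.2595 × 0.03512 = -0.009113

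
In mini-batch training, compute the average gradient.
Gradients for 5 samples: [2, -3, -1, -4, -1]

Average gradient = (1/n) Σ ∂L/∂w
Average gradient = -1.4

Average = (1/5)(2 + -3 + -1 + -4 + -1) = -7/5 = -1.4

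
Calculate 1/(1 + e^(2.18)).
0.1016

sigmoid(-2.18) = 1/(1 + e^(2.18)) = 1/(1 + 8.846) = 0.1016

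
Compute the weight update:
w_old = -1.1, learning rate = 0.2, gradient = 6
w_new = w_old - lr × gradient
w_new = -2.3

w_new = w - η·∂L/∂w = -1.1 - 0.2×(6) = -1.1 - (1.2) = -2.3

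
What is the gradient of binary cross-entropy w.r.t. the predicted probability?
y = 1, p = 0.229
∂L/∂p = -4.367

∂L/∂p = -y/p + (1-y)/(1-p) = -1/0.229 + 0 = -4.367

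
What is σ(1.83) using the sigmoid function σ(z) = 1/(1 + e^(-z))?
0.8618

sigmoid(1.83) = 1/(1 + e^(-1.83)) = 1/(1 + 0.1604) = 0.8618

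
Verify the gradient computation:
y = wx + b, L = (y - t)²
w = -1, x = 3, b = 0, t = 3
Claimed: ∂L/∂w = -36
Correct

y = (-1)(3) + 0 = -3
∂L/∂y = 2(y - t) = 2(-3 - 3) = -12
∂y/∂w = x = 3
∂L/∂w = -12 × 3 = -36

Claimed value: -36
Correct: The correct gradient is -36.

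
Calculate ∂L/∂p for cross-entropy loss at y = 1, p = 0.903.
∂L/∂p = -1.107

∂L/∂p = -y/p + (1-y)/(1-p) = -1/0.903 + 0 = -1.107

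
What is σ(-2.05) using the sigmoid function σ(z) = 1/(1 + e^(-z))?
0.1141

sigmoid(-2.05) = 1/(1 + e^(2.05)) = 1/(1 + 7.768) = 0.1141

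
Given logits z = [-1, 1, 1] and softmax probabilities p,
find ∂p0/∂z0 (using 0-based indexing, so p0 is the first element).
∂p0/∂z0 = 0.05936

p = softmax(z) = [0.06338, 0.4683, 0.4683]
p0 = 0.06338

∂p0/∂z0 = p0(1 - p0) = 0.06338 × (1 - 0.06338) = 0.05936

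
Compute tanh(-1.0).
-0.7616

tanh(-1.0) = (e^(-1.0) - e^(1.0))/(e^(-1.0) + e^(1.0)) = -0.7616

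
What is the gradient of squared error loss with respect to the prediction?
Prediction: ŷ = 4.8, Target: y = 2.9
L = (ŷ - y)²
∂L/∂ŷ = 3.8

∂L/∂ŷ = 2(ŷ - y) = 2(4.8 - 2.9) = 2(1.9) = 3.8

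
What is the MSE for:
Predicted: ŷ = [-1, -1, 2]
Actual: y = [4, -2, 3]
MSE = 9

MSE = (1/3)((-1-4)² + (-1--2)² + (2-3)²) = (1/3)(25 + 1 + 1) = 9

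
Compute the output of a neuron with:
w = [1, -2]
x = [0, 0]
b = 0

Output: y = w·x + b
y = 0

y = (1)(0) + (-2)(0) + 0 = 0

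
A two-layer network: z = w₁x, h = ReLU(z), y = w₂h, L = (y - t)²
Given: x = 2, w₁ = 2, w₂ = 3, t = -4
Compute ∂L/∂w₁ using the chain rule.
∂L/∂w₁ = 192

Forward pass:
z = w₁x = 2×2 = 4
h = ReLU(4) = 4
y = w₂h = 3×4 = 12

Backward pass:
∂L/∂y = 2(y - t) = 2(12 - -4) = 32
∂y/∂h = w₂ = 3
∂h/∂z = 1 (ReLU derivative)
∂z/∂w₁ = x = 2

∂L/∂w₁ = 32 × 3 × 1 × 2 = 192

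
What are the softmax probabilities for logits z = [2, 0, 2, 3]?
p = [0.206, 0.0279, 0.206, 0.5601]

exp(z) = [7.389, 1, 7.389, 20.09]
Sum = 35.86
p = [0.206, 0.0279, 0.206, 0.5601]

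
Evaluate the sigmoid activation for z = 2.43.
0.9191

sigmoid(2.43) = 1/(1 + e^(-2.43)) = 1/(1 + 0.08804) = 0.9191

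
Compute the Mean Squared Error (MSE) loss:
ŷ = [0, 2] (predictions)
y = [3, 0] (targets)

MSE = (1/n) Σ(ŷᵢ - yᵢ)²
MSE = 6.5

MSE = (1/2)((0-3)² + (2-0)²) = (1/2)(9 + 4) = 6.5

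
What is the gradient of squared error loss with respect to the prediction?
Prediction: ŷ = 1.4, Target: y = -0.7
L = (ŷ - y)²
∂L/∂ŷ = 4.2

∂L/∂ŷ = 2(ŷ - y) = 2(1.4 - -0.7) = 2(2.1) = 4.2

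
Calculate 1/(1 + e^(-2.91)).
0.9483

sigmoid(2.91) = 1/(1 + e^(-2.91)) = 1/(1 + 0.05448) = 0.9483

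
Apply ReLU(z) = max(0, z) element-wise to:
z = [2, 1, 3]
h = [2, 1, 3]

ReLU applied element-wise: max(0,2)=2, max(0,1)=1, max(0,3)=3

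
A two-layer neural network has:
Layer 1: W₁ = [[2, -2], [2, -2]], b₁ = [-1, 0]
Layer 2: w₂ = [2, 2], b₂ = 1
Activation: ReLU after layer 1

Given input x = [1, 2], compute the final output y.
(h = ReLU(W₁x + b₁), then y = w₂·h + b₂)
y = 1

Layer 1 pre-activation: z₁ = [-3, -2]
After ReLU: h = [0, 0]
Layer 2 output: y = 2×0 + 2×0 + 1 = 1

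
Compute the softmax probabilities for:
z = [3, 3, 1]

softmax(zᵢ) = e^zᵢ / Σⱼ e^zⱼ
p = [0.4683, 0.4683, 0.0634]

exp(z) = [20.09, 20.09, 2.718]
Sum = 42.89
p = [0.4683, 0.4683, 0.0634]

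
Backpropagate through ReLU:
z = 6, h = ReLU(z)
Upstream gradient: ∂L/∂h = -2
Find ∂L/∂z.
∂L/∂z = -2

h = ReLU(6) = 6
Since z > 0: ∂h/∂z = 1
∂L/∂z = ∂L/∂h · ∂h/∂z = -2 × 1 = -2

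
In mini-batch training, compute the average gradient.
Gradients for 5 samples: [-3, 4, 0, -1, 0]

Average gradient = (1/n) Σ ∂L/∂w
Average gradient = 0

Average = (1/5)(-3 + 4 + 0 + -1 + 0) = 0/5 = 0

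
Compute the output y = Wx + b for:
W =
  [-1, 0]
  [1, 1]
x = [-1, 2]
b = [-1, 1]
y = [0, 2]

Wx = [-1×-1 + 0×2, 1×-1 + 1×2]
   = [1, 1]
y = Wx + b = [1 + -1, 1 + 1] = [0, 2]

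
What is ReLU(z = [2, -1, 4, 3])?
h = [2, 0, 4, 3]

ReLU applied element-wise: max(0,2)=2, max(0,-1)=0, max(0,4)=4, max(0,3)=3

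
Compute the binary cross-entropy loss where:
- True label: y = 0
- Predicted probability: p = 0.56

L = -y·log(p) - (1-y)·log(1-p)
L = 0.821

L = -0·log(0.56) - 1·log(0.44) = -log(0.44) = 0.821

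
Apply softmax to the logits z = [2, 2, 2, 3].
p = [0.1749, 0.1749, 0.1749, 0.4754]

exp(z) = [7.389, 7.389, 7.389, 20.09]
Sum = 42.25
p = [0.1749, 0.1749, 0.1749, 0.4754]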